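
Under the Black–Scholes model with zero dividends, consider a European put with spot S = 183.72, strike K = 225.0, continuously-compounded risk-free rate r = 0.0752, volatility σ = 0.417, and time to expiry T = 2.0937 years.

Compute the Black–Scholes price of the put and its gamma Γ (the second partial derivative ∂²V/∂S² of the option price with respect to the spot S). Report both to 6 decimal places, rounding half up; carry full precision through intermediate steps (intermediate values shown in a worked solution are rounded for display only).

price = 48.943171
Γ = 0.003508

σ√T = 0.417·√2.0937 = 0.603383
d₁ = (ln(S/K) + (r+σ²/2)T) / (σ√T) = (ln(183.72/225.0) + (0.0752+0.417²/2)·2.0937) / 0.603383 = (-0.202688 + 0.339482) / 0.603383 = 0.226712
d₂ = d₁ − σ√T = 0.226712 − 0.603383 = -0.376671
e^{−rT} = e^{−0.0752·2.0937} = 0.854323
N(−d₁) = 0.410324,  N(−d₂) = 0.646791
Put price V = K·e^{−rT}·N(−d₂) − S·N(−d₁) = 124.327849 − 75.384678 = 48.943171
φ(d₁) = (1/√(2π))·e^{−d₁²/2} = 0.388820
Γ = φ(d₁) / (S·σ·√T) = 0.003508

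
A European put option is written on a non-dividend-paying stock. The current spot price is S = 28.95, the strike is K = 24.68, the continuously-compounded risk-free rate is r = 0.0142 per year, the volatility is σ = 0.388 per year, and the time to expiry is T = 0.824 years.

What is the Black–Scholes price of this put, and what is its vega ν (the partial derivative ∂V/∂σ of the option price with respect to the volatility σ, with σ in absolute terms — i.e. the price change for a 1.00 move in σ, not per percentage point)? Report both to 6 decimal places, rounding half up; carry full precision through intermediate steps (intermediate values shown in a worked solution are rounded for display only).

σ√T = 0.388·√0.824 = 0.352205
d₁ = (ln(S/K) + (r+σ²/2)T) / (σ√T) = (ln(28.95/24.68) + (0.0142+0.388²/2)·0.824) / 0.352205 = (0.159577 + 0.073725) / 0.352205 = 0.662404
d₂ = d₁ − σ√T = 0.662404 − 0.352205 = 0.310199
e^{−rT} = e^{−0.0142·0.824} = 0.988367
N(−d₁) = 0.253856,  N(−d₂) = 0.378205
Put price V = K·e^{−rT}·N(−d₂) − S·N(−d₁) = 9.225513 − 7.349135 = 1.876377
φ(d₁) = (1/√(2π))·e^{−d₁²/2} = 0.320354
ν = S·φ(d₁)·√T = 8.418652

price = 1.876377
ν = 8.418652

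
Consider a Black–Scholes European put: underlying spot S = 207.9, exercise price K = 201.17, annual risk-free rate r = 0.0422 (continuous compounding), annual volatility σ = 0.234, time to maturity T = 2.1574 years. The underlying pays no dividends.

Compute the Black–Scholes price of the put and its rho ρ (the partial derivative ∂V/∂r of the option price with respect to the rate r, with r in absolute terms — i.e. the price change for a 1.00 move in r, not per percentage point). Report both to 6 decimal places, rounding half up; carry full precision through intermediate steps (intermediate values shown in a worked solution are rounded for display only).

price = 16.294442
ρ = -168.453196

σ√T = 0.234·√2.1574 = 0.343701
d₁ = (ln(S/K) + (r+σ²/2)T) / (σ√T) = (ln(207.9/201.17) + (0.0422+0.234²/2)·2.1574) / 0.343701 = (0.032907 + 0.150108) / 0.343701 = 0.532481
d₂ = d₁ − σ√T = 0.532481 − 0.343701 = 0.188780
e^{−rT} = e^{−0.0422·2.1574} = 0.912979
N(−d₁) = 0.297196,  N(−d₂) = 0.425133
Put price V = K·e^{−rT}·N(−d₂) − S·N(−d₁) = 78.081578 − 61.787135 = 16.294442
ρ = −K·T·e^{−rT}·N(−d₂) = -168.453196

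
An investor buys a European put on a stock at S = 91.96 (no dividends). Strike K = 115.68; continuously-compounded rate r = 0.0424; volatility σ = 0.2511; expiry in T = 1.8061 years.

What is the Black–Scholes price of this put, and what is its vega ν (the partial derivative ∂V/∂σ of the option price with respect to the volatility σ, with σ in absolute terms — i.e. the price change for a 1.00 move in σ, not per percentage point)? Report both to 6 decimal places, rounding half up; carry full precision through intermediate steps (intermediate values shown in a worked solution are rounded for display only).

σ√T = 0.2511·√1.8061 = 0.337456
d₁ = (ln(S/K) + (r+σ²/2)T) / (σ√T) = (ln(91.96/115.68) + (0.0424+0.2511²/2)·1.8061) / 0.337456 = (-0.229474 + 0.133517) / 0.337456 = -0.284354
d₂ = d₁ − σ√T = -0.284354 − 0.337456 = -0.621810
e^{−rT} = e^{−0.0424·1.8061} = 0.926280
N(−d₁) = 0.611930,  N(−d₂) = 0.732967
Put price V = K·e^{−rT}·N(−d₂) − S·N(−d₁) = 78.538902 − 56.273120 = 22.265783
φ(d₁) = (1/√(2π))·e^{−d₁²/2} = 0.383135
ν = S·φ(d₁)·√T = 47.350222

price = 22.265783
ν = 47.350222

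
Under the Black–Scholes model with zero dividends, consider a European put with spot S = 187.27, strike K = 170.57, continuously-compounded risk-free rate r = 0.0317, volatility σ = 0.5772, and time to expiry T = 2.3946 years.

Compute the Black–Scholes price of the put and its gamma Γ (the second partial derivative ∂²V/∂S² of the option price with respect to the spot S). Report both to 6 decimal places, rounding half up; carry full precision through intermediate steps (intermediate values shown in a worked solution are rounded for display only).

σ√T = 0.5772·√2.3946 = 0.893188
d₁ = (ln(S/K) + (r+σ²/2)T) / (σ√T) = (ln(187.27/170.57) + (0.0317+0.5772²/2)·2.3946) / 0.893188 = (0.093406 + 0.474801) / 0.893188 = 0.636156
d₂ = d₁ − σ√T = 0.636156 − 0.893188 = -0.257032
e^{−rT} = e^{−0.0317·2.3946} = 0.926901
N(−d₁) = 0.262337,  N(−d₂) = 0.601423
Put price V = K·e^{−rT}·N(−d₂) − S·N(−d₁) = 95.085842 − 49.127924 = 45.957917
φ(d₁) = (1/√(2π))·e^{−d₁²/2} = 0.325861
Γ = φ(d₁) / (S·σ·√T) = 0.001948

price = 45.957917
Γ = 0.001948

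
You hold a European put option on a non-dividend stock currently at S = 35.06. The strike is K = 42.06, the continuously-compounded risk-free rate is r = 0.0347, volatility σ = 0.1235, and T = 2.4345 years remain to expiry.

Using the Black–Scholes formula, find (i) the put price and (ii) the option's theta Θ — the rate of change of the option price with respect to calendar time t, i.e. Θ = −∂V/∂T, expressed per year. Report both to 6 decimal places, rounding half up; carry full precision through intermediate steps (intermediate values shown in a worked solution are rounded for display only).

price = 4.978922
Θ = 0.465651

σ√T = 0.1235·√2.4345 = 0.192696
d₁ = (ln(S/K) + (r+σ²/2)T) / (σ√T) = (ln(35.06/42.06) + (0.0347+0.1235²/2)·2.4345) / 0.192696 = (-0.182036 + 0.103043) / 0.192696 = -0.409938
d₂ = d₁ − σ√T = -0.409938 − 0.192696 = -0.602634
e^{−rT} = e^{−0.0347·2.4345} = 0.918993
N(−d₁) = 0.659074,  N(−d₂) = 0.726624
Put price V = K·e^{−rT}·N(−d₂) − S·N(−d₁) = 28.086071 − 23.107150 = 4.978922
φ(d₁) = (1/√(2π))·e^{−d₁²/2} = 0.366791
Θ = −S·φ(d₁)·σ/(2√T) + r·K·e^{−rT}·N(−d₂) = −0.508935 + 0.974587 = 0.465651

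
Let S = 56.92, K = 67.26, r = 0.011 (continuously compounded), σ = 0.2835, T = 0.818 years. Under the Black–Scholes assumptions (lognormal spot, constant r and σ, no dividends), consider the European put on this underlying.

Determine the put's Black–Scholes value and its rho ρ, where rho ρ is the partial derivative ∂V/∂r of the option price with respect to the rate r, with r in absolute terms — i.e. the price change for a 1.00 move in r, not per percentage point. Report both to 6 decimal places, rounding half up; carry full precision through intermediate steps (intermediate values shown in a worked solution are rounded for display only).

σ√T = 0.2835·√0.818 = 0.256407
d₁ = (ln(S/K) + (r+σ²/2)T) / (σ√T) = (ln(56.92/67.26) + (0.011+0.2835²/2)·0.818) / 0.256407 = (-0.166919 + 0.041870) / 0.256407 = -0.487696
d₂ = d₁ − σ√T = -0.487696 − 0.256407 = -0.744103
e^{−rT} = e^{−0.011·0.818} = 0.991042
N(−d₁) = 0.687117,  N(−d₂) = 0.771593
Put price V = K·e^{−rT}·N(−d₂) − S·N(−d₁) = 51.432465 − 39.110728 = 12.321737
ρ = −K·T·e^{−rT}·N(−d₂) = -42.071756

price = 12.321737
ρ = -42.071756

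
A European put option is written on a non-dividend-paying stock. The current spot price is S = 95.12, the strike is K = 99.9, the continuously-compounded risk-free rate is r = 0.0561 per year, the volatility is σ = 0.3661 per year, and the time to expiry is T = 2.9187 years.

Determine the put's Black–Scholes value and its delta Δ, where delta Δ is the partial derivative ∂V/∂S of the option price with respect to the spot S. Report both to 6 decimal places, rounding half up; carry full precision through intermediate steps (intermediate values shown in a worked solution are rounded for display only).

σ√T = 0.3661·√2.9187 = 0.625453
d₁ = (ln(S/K) + (r+σ²/2)T) / (σ√T) = (ln(95.12/99.9) + (0.0561+0.3661²/2)·2.9187) / 0.625453 = (-0.049030 + 0.359335) / 0.625453 = 0.496127
d₂ = d₁ − σ√T = 0.496127 − 0.625453 = -0.129325
e^{−rT} = e^{−0.0561·2.9187} = 0.848964
N(−d₁) = 0.309902,  N(−d₂) = 0.551450
Put price V = K·e^{−rT}·N(−d₂) − S·N(−d₁) = 46.769268 − 29.477906 = 17.291362
Δ = −N(−d₁) = -0.309902

price = 17.291362
Δ = -0.309902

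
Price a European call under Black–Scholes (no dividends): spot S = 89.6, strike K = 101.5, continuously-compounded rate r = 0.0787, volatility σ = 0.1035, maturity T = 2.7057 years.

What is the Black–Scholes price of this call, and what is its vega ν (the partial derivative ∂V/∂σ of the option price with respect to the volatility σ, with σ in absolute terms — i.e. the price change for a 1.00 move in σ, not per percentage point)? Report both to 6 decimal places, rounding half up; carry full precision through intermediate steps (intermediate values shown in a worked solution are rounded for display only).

price = 10.367435
ν = 49.011327

σ√T = 0.1035·√2.7057 = 0.170247
d₁ = (ln(S/K) + (r+σ²/2)T) / (σ√T) = (ln(89.6/101.5) + (0.0787+0.1035²/2)·2.7057) / 0.170247 = (-0.124703 + 0.227431) / 0.170247 = 0.603400
d₂ = d₁ − σ√T = 0.603400 − 0.170247 = 0.433153
e^{−rT} = e^{−0.0787·2.7057} = 0.808206
N(d₁) = 0.726879,  N(d₂) = 0.667548
Call price V = S·N(d₁) − K·e^{−rT}·N(d₂) = 65.128326 − 54.760891 = 10.367435
φ(d₁) = (1/√(2π))·e^{−d₁²/2} = 0.332544
ν = S·φ(d₁)·√T = 49.011327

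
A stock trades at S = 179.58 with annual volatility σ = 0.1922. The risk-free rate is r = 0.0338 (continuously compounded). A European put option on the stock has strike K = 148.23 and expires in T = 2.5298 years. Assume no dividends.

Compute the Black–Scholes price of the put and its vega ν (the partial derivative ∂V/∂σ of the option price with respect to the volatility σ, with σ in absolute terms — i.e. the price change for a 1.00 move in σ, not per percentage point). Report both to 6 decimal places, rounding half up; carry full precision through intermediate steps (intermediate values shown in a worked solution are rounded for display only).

σ√T = 0.1922·√2.5298 = 0.305701
d₁ = (ln(S/K) + (r+σ²/2)T) / (σ√T) = (ln(179.58/148.23) + (0.0338+0.1922²/2)·2.5298) / 0.305701 = (0.191856 + 0.132234) / 0.305701 = 1.060152
d₂ = d₁ − σ√T = 1.060152 − 0.305701 = 0.754452
e^{−rT} = e^{−0.0338·2.5298} = 0.918046
N(−d₁) = 0.144538,  N(−d₂) = 0.225289
Put price V = K·e^{−rT}·N(−d₂) − S·N(−d₁) = 30.657787 − 25.956067 = 4.701720
φ(d₁) = (1/√(2π))·e^{−d₁²/2} = 0.227433
ν = S·φ(d₁)·√T = 64.961240

price = 4.701720
ν = 64.961240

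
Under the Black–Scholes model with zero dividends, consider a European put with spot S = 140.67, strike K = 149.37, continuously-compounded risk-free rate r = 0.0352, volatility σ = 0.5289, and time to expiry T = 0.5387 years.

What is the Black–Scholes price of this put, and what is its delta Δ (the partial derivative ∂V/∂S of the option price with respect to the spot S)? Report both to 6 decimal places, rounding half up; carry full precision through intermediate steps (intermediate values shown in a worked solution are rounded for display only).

σ√T = 0.5289·√0.5387 = 0.388192
d₁ = (ln(S/K) + (r+σ²/2)T) / (σ√T) = (ln(140.67/149.37) + (0.0352+0.5289²/2)·0.5387) / 0.388192 = (-0.060010 + 0.094309) / 0.388192 = 0.088356
d₂ = d₁ − σ√T = 0.088356 − 0.388192 = -0.299836
e^{−rT} = e^{−0.0352·0.5387} = 0.981216
N(−d₁) = 0.464797,  N(−d₂) = 0.617849
Put price V = K·e^{−rT}·N(−d₂) − S·N(−d₁) = 90.554600 − 65.382966 = 25.171633
Δ = −N(−d₁) = -0.464797

price = 25.171633
Δ = -0.464797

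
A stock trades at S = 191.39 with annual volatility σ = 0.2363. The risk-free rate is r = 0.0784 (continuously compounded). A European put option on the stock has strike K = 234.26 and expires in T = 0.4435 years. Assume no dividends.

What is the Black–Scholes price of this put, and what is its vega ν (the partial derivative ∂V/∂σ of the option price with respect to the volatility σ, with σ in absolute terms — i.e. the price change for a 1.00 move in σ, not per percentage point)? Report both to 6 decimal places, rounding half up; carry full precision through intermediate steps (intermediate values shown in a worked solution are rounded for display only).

σ√T = 0.2363·√0.4435 = 0.157366
d₁ = (ln(S/K) + (r+σ²/2)T) / (σ√T) = (ln(191.39/234.26) + (0.0784+0.2363²/2)·0.4435) / 0.157366 = (-0.202118 + 0.047152) / 0.157366 = -0.984750
d₂ = d₁ − σ√T = -0.984750 − 0.157366 = -1.142115
e^{−rT} = e^{−0.0784·0.4435} = 0.965827
N(−d₁) = 0.837626,  N(−d₂) = 0.873297
Put price V = K·e^{−rT}·N(−d₂) − S·N(−d₁) = 197.587518 − 160.313327 = 37.274191
φ(d₁) = (1/√(2π))·e^{−d₁²/2} = 0.245661
ν = S·φ(d₁)·√T = 31.311332

price = 37.274191
ν = 31.311332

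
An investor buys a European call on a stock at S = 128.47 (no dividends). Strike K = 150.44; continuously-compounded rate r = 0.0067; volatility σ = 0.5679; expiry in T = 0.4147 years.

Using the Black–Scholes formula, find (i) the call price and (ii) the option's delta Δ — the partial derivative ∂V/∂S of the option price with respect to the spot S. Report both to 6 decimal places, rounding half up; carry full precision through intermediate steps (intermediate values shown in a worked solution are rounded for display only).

σ√T = 0.5679·√0.4147 = 0.365712
d₁ = (ln(S/K) + (r+σ²/2)T) / (σ√T) = (ln(128.47/150.44) + (0.0067+0.5679²/2)·0.4147) / 0.365712 = (-0.157869 + 0.069651) / 0.365712 = -0.241222
d₂ = d₁ − σ√T = -0.241222 − 0.365712 = -0.606934
e^{−rT} = e^{−0.0067·0.4147} = 0.997225
N(d₁) = 0.404691,  N(d₂) = 0.271947
Call price V = S·N(d₁) − K·e^{−rT}·N(d₂) = 51.990696 − 40.798234 = 11.192462
Δ = N(d₁) = 0.404691

price = 11.192462
Δ = 0.404691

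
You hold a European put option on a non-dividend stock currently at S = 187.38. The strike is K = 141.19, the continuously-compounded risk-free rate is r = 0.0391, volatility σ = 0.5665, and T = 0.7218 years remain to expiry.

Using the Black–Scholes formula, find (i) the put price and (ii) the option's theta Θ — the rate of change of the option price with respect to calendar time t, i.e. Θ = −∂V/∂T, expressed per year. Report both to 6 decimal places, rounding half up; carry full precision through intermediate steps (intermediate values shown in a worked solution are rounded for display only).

price = 11.867791
Θ = -14.974447

σ√T = 0.5665·√0.7218 = 0.481292
d₁ = (ln(S/K) + (r+σ²/2)T) / (σ√T) = (ln(187.38/141.19) + (0.0391+0.5665²/2)·0.7218) / 0.481292 = (0.283032 + 0.144043) / 0.481292 = 0.887352
d₂ = d₁ − σ√T = 0.887352 − 0.481292 = 0.406061
e^{−rT} = e^{−0.0391·0.7218} = 0.972172
N(−d₁) = 0.187445,  N(−d₂) = 0.342349
Put price V = K·e^{−rT}·N(−d₂) − S·N(−d₁) = 46.991157 − 35.123366 = 11.867791
φ(d₁) = (1/√(2π))·e^{−d₁²/2} = 0.269110
Θ = −S·φ(d₁)·σ/(2√T) + r·K·e^{−rT}·N(−d₂) = −16.811802 + 1.837354 = -14.974447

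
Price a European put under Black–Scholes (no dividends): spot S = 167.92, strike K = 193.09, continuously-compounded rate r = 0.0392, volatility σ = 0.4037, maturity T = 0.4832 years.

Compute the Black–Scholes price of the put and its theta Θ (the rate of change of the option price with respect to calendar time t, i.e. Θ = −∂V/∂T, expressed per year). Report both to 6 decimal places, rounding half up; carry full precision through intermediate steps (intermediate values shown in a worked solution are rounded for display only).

σ√T = 0.4037·√0.4832 = 0.280622
d₁ = (ln(S/K) + (r+σ²/2)T) / (σ√T) = (ln(167.92/193.09) + (0.0392+0.4037²/2)·0.4832) / 0.280622 = (-0.139669 + 0.058316) / 0.280622 = -0.289902
d₂ = d₁ − σ√T = -0.289902 − 0.280622 = -0.570524
e^{−rT} = e^{−0.0392·0.4832} = 0.981237
N(−d₁) = 0.614054,  N(−d₂) = 0.715839
Put price V = K·e^{−rT}·N(−d₂) − S·N(−d₁) = 135.627839 − 103.111984 = 32.515854
φ(d₁) = (1/√(2π))·e^{−d₁²/2} = 0.382525
Θ = −S·φ(d₁)·σ/(2√T) + r·K·e^{−rT}·N(−d₂) = −18.652116 + 5.316611 = -13.335504

price = 32.515854
Θ = -13.335504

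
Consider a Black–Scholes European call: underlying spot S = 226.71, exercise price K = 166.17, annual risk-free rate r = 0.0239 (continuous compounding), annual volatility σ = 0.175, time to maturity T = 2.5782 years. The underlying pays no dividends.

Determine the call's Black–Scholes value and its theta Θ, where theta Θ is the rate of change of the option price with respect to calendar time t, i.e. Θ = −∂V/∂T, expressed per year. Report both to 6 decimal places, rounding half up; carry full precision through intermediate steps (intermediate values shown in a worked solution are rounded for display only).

σ√T = 0.175·√2.5782 = 0.280994
d₁ = (ln(S/K) + (r+σ²/2)T) / (σ√T) = (ln(226.71/166.17) + (0.0239+0.175²/2)·2.5782) / 0.280994 = (0.310660 + 0.101098) / 0.280994 = 1.465365
d₂ = d₁ − σ√T = 1.465365 − 0.280994 = 1.184371
e^{−rT} = e^{−0.0239·2.5782} = 0.940241
N(d₁) = 0.928589,  N(d₂) = 0.881867
Call price V = S·N(d₁) − K·e^{−rT}·N(d₂) = 210.520469 − 137.782756 = 72.737714
φ(d₁) = (1/√(2π))·e^{−d₁²/2} = 0.136343
Θ = −S·φ(d₁)·σ/(2√T) − r·K·e^{−rT}·N(d₂) = −1.684425 − 3.293008 = -4.977433

price = 72.737714
Θ = -4.977433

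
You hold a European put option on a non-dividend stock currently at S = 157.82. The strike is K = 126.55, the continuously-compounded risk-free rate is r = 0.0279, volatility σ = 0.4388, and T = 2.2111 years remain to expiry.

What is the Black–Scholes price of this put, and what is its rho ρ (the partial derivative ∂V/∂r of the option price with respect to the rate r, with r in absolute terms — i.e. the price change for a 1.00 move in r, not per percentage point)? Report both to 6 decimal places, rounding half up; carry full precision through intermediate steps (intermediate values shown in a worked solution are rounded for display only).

σ√T = 0.4388·√2.2111 = 0.652485
d₁ = (ln(S/K) + (r+σ²/2)T) / (σ√T) = (ln(157.82/126.55) + (0.0279+0.4388²/2)·2.2111) / 0.652485 = (0.220818 + 0.274558) / 0.652485 = 0.759214
d₂ = d₁ − σ√T = 0.759214 − 0.652485 = 0.106728
e^{−rT} = e^{−0.0279·2.2111} = 0.940175
N(−d₁) = 0.223862,  N(−d₂) = 0.457502
Put price V = K·e^{−rT}·N(−d₂) − S·N(−d₁) = 54.433200 − 35.329952 = 19.103247
ρ = −K·T·e^{−rT}·N(−d₂) = -120.357248

price = 19.103247
ρ = -120.357248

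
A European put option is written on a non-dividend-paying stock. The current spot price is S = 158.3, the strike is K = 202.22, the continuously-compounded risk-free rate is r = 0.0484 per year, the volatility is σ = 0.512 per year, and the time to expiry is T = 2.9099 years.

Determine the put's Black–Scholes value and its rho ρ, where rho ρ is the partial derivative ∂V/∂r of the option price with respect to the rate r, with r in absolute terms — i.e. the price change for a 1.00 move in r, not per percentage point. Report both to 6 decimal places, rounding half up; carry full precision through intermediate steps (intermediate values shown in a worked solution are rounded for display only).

σ√T = 0.512·√2.9099 = 0.873392
d₁ = (ln(S/K) + (r+σ²/2)T) / (σ√T) = (ln(158.3/202.22) + (0.0484+0.512²/2)·2.9099) / 0.873392 = (-0.244864 + 0.522246) / 0.873392 = 0.317591
d₂ = d₁ − σ√T = 0.317591 − 0.873392 = -0.555801
e^{−rT} = e^{−0.0484·2.9099} = 0.868629
N(−d₁) = 0.375398,  N(−d₂) = 0.710826
Put price V = K·e^{−rT}·N(−d₂) − S·N(−d₁) = 124.859611 − 59.425438 = 65.434173
ρ = −K·T·e^{−rT}·N(−d₂) = -363.328983

price = 65.434173
ρ = -363.328983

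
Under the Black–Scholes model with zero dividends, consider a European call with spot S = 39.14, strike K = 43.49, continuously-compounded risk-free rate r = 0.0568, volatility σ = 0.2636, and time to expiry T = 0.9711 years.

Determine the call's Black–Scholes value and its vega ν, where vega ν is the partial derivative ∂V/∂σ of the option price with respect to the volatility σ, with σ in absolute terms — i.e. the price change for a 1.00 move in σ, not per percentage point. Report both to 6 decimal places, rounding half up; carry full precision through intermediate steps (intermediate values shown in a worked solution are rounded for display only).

price = 3.217700
ν = 15.356346

σ√T = 0.2636·√0.9711 = 0.259763
d₁ = (ln(S/K) + (r+σ²/2)T) / (σ√T) = (ln(39.14/43.49) + (0.0568+0.2636²/2)·0.9711) / 0.259763 = (-0.105386 + 0.088897) / 0.259763 = -0.063478
d₂ = d₁ − σ√T = -0.063478 − 0.259763 = -0.323241
e^{−rT} = e^{−0.0568·0.9711} = 0.946335
N(d₁) = 0.474693,  N(d₂) = 0.373256
Call price V = S·N(d₁) − K·e^{−rT}·N(d₂) = 18.579486 − 15.361786 = 3.217700
φ(d₁) = (1/√(2π))·e^{−d₁²/2} = 0.398139
ν = S·φ(d₁)·√T = 15.356346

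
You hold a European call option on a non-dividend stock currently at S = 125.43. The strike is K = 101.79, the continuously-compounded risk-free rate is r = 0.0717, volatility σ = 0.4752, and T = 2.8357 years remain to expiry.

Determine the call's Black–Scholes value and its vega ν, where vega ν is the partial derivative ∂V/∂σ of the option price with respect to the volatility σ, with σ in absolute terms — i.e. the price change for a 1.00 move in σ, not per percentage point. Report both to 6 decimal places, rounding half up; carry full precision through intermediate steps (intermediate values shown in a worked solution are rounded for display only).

σ√T = 0.4752·√2.8357 = 0.800215
d₁ = (ln(S/K) + (r+σ²/2)T) / (σ√T) = (ln(125.43/101.79) + (0.0717+0.4752²/2)·2.8357) / 0.800215 = (0.208836 + 0.523492) / 0.800215 = 0.915164
d₂ = d₁ − σ√T = 0.915164 − 0.800215 = 0.114949
e^{−rT} = e^{−0.0717·2.8357} = 0.816017
N(d₁) = 0.819947,  N(d₂) = 0.545757
Call price V = S·N(d₁) − K·e^{−rT}·N(d₂) = 102.845970 − 45.331904 = 57.514067
φ(d₁) = (1/√(2π))·e^{−d₁²/2} = 0.262448
ν = S·φ(d₁)·√T = 55.433906

price = 57.514067
ν = 55.433906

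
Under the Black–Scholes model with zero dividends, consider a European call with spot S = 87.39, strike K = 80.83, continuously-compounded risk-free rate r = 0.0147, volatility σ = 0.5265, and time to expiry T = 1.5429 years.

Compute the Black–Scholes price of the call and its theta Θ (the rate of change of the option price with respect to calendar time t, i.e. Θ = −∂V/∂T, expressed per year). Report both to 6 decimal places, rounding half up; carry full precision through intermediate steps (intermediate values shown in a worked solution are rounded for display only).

σ√T = 0.5265·√1.5429 = 0.653984
d₁ = (ln(S/K) + (r+σ²/2)T) / (σ√T) = (ln(87.39/80.83) + (0.0147+0.5265²/2)·1.5429) / 0.653984 = (0.078033 + 0.236528) / 0.653984 = 0.480992
d₂ = d₁ − σ√T = 0.480992 − 0.653984 = -0.172993
e^{−rT} = e^{−0.0147·1.5429} = 0.977575
N(d₁) = 0.684739,  N(d₂) = 0.431329
Call price V = S·N(d₁) − K·e^{−rT}·N(d₂) = 59.839324 − 34.082451 = 25.756873
φ(d₁) = (1/√(2π))·e^{−d₁²/2} = 0.355363
Θ = −S·φ(d₁)·σ/(2√T) − r·K·e^{−rT}·N(d₂) = −6.581632 − 0.501012 = -7.082644

price = 25.756873
Θ = -7.082644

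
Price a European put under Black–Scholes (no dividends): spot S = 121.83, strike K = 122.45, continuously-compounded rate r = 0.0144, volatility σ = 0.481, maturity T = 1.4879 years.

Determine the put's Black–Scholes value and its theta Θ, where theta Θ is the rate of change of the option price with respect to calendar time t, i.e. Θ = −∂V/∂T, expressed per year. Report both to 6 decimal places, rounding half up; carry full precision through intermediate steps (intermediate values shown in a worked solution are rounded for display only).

price = 26.907437
Θ = -8.057303

σ√T = 0.481·√1.4879 = 0.586721
d₁ = (ln(S/K) + (r+σ²/2)T) / (σ√T) = (ln(121.83/122.45) + (0.0144+0.481²/2)·1.4879) / 0.586721 = (-0.005076 + 0.193547) / 0.586721 = 0.321227
d₂ = d₁ − σ√T = 0.321227 − 0.586721 = -0.265495
e^{−rT} = e^{−0.0144·1.4879} = 0.978802
N(−d₁) = 0.374019,  N(−d₂) = 0.604686
Put price V = K·e^{−rT}·N(−d₂) − S·N(−d₁) = 72.474206 − 45.566769 = 26.907437
φ(d₁) = (1/√(2π))·e^{−d₁²/2} = 0.378881
Θ = −S·φ(d₁)·σ/(2√T) + r·K·e^{−rT}·N(−d₂) = −9.100931 + 1.043629 = -8.057303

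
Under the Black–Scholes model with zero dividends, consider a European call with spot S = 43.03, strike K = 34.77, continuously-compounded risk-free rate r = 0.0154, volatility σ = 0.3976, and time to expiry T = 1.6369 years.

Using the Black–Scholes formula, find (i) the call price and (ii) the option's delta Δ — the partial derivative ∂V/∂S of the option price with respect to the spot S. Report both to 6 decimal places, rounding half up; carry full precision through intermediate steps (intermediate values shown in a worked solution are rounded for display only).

σ√T = 0.3976·√1.6369 = 0.508695
d₁ = (ln(S/K) + (r+σ²/2)T) / (σ√T) = (ln(43.03/34.77) + (0.0154+0.3976²/2)·1.6369) / 0.508695 = (0.213143 + 0.154594) / 0.508695 = 0.722901
d₂ = d₁ − σ√T = 0.722901 − 0.508695 = 0.214206
e^{−rT} = e^{−0.0154·1.6369} = 0.975107
N(d₁) = 0.765130,  N(d₂) = 0.584807
Call price V = S·N(d₁) − K·e^{−rT}·N(d₂) = 32.923530 − 19.827562 = 13.095968
Δ = N(d₁) = 0.765130

price = 13.095968
Δ = 0.765130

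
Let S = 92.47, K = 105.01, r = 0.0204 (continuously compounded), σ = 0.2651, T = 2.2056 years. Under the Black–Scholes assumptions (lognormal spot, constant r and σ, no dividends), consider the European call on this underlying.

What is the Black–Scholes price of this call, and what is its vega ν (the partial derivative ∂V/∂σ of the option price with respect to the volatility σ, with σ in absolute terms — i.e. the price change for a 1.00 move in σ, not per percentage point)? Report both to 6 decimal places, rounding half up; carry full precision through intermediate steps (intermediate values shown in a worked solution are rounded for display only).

σ√T = 0.2651·√2.2056 = 0.393707
d₁ = (ln(S/K) + (r+σ²/2)T) / (σ√T) = (ln(92.47/105.01) + (0.0204+0.2651²/2)·2.2056) / 0.393707 = (-0.127171 + 0.122497) / 0.393707 = -0.011873
d₂ = d₁ − σ√T = -0.011873 − 0.393707 = -0.405580
e^{−rT} = e^{−0.0204·2.2056} = 0.956003
N(d₁) = 0.495263,  N(d₂) = 0.342526
Call price V = S·N(d₁) − K·e^{−rT}·N(d₂) = 45.797013 − 34.386104 = 11.410909
φ(d₁) = (1/√(2π))·e^{−d₁²/2} = 0.398914
ν = S·φ(d₁)·√T = 54.782732

price = 11.410909
ν = 54.782732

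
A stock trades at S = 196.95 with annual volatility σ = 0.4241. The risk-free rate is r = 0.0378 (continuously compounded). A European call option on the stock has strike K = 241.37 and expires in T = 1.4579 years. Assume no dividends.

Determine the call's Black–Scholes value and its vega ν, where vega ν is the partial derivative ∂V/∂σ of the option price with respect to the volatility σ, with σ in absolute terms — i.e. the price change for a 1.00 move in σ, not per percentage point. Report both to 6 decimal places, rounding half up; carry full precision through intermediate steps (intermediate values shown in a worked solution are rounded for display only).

price = 28.987027
ν = 94.816950

σ√T = 0.4241·√1.4579 = 0.512073
d₁ = (ln(S/K) + (r+σ²/2)T) / (σ√T) = (ln(196.95/241.37) + (0.0378+0.4241²/2)·1.4579) / 0.512073 = (-0.203381 + 0.186218) / 0.512073 = -0.033517
d₂ = d₁ − σ√T = -0.033517 − 0.512073 = -0.545590
e^{−rT} = e^{−0.0378·1.4579} = 0.946382
N(d₁) = 0.486631,  N(d₂) = 0.292674
Call price V = S·N(d₁) − K·e^{−rT}·N(d₂) = 95.842034 − 66.855007 = 28.987027
φ(d₁) = (1/√(2π))·e^{−d₁²/2} = 0.398718
ν = S·φ(d₁)·√T = 94.816950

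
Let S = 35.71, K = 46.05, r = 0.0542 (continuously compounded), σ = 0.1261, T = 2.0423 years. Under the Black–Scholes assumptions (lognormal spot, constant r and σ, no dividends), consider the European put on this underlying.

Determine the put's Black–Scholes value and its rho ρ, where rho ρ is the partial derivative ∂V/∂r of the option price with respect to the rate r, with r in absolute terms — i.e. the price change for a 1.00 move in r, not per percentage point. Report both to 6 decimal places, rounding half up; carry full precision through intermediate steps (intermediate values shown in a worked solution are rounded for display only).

price = 6.348330
ρ = -68.403119

σ√T = 0.1261·√2.0423 = 0.180208
d₁ = (ln(S/K) + (r+σ²/2)T) / (σ√T) = (ln(35.71/46.05) + (0.0542+0.1261²/2)·2.0423) / 0.180208 = (-0.254297 + 0.126930) / 0.180208 = -0.706775
d₂ = d₁ − σ√T = -0.706775 − 0.180208 = -0.886984
e^{−rT} = e^{−0.0542·2.0423} = 0.895214
N(−d₁) = 0.760147,  N(−d₂) = 0.812456
Put price V = K·e^{−rT}·N(−d₂) − S·N(−d₁) = 33.493179 − 27.144849 = 6.348330
ρ = −K·T·e^{−rT}·N(−d₂) = -68.403119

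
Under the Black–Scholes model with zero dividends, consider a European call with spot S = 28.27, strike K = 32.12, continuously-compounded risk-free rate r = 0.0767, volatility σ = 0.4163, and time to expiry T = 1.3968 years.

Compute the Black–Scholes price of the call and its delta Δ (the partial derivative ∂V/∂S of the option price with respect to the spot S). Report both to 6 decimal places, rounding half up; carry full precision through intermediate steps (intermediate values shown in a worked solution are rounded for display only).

price = 5.261838
Δ = 0.580921

σ√T = 0.4163·√1.3968 = 0.492010
d₁ = (ln(S/K) + (r+σ²/2)T) / (σ√T) = (ln(28.27/32.12) + (0.0767+0.4163²/2)·1.3968) / 0.492010 = (-0.127678 + 0.228171) / 0.492010 = 0.204251
d₂ = d₁ − σ√T = 0.204251 − 0.492010 = -0.287758
e^{−rT} = e^{−0.0767·1.3968} = 0.898405
N(d₁) = 0.580921,  N(d₂) = 0.386766
Call price V = S·N(d₁) − K·e^{−rT}·N(d₂) = 16.422648 − 11.160810 = 5.261838
Δ = N(d₁) = 0.580921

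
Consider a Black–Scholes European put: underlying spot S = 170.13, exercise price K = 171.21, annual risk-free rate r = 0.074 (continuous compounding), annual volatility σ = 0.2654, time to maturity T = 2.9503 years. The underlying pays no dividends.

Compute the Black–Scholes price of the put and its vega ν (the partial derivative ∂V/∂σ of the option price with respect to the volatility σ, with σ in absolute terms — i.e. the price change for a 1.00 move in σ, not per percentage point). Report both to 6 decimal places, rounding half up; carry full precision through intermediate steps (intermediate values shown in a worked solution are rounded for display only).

price = 14.377578
ν = 91.695509

σ√T = 0.2654·√2.9503 = 0.455863
d₁ = (ln(S/K) + (r+σ²/2)T) / (σ√T) = (ln(170.13/171.21) + (0.074+0.2654²/2)·2.9503) / 0.455863 = (-0.006328 + 0.322228) / 0.455863 = 0.692971
d₂ = d₁ − σ√T = 0.692971 − 0.455863 = 0.237108
e^{−rT} = e^{−0.074·2.9503} = 0.803866
N(−d₁) = 0.244164,  N(−d₂) = 0.406286
Put price V = K·e^{−rT}·N(−d₂) − S·N(−d₁) = 55.917183 − 41.539605 = 14.377578
φ(d₁) = (1/√(2π))·e^{−d₁²/2} = 0.313786
ν = S·φ(d₁)·√T = 91.695509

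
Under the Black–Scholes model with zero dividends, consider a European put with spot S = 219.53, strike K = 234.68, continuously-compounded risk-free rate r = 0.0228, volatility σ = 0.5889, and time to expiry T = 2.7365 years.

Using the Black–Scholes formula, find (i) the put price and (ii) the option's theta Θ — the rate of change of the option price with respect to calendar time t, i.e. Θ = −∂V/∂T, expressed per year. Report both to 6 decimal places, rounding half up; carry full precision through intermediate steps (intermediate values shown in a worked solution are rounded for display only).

price = 82.718423
Θ = -10.414083

σ√T = 0.5889·√2.7365 = 0.974180
d₁ = (ln(S/K) + (r+σ²/2)T) / (σ√T) = (ln(219.53/234.68) + (0.0228+0.5889²/2)·2.7365) / 0.974180 = (-0.066734 + 0.536906) / 0.974180 = 0.482633
d₂ = d₁ − σ√T = 0.482633 − 0.974180 = -0.491547
e^{−rT} = e^{−0.0228·2.7365} = 0.939514
N(−d₁) = 0.314678,  N(−d₂) = 0.688480
Put price V = K·e^{−rT}·N(−d₂) − S·N(−d₁) = 151.799705 − 69.081282 = 82.718423
φ(d₁) = (1/√(2π))·e^{−d₁²/2} = 0.355082
Θ = −S·φ(d₁)·σ/(2√T) + r·K·e^{−rT}·N(−d₂) = −13.875116 + 3.461033 = -10.414083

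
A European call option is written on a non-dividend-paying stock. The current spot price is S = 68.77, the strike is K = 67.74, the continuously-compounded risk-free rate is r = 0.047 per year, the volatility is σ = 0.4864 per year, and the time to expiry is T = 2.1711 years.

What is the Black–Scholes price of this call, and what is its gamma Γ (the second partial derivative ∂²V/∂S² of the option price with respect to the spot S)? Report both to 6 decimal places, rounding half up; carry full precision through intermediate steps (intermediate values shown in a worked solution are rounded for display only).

price = 22.218446
Γ = 0.007064

σ√T = 0.4864·√2.1711 = 0.716694
d₁ = (ln(S/K) + (r+σ²/2)T) / (σ√T) = (ln(68.77/67.74) + (0.047+0.4864²/2)·2.1711) / 0.716694 = (0.015091 + 0.358867) / 0.716694 = 0.521781
d₂ = d₁ − σ√T = 0.521781 − 0.716694 = -0.194912
e^{−rT} = e^{−0.047·2.1711} = 0.902992
N(d₁) = 0.699089,  N(d₂) = 0.422731
Call price V = S·N(d₁) − K·e^{−rT}·N(d₂) = 48.076329 − 25.857883 = 22.218446
φ(d₁) = (1/√(2π))·e^{−d₁²/2} = 0.348169
Γ = φ(d₁) / (S·σ·√T) = 0.007064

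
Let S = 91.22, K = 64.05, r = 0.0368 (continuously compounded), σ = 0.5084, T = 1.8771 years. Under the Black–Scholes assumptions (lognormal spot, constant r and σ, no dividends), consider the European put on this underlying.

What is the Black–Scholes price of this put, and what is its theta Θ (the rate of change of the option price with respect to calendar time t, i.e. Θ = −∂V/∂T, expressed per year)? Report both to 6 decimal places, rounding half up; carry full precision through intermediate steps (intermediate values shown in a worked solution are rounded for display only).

price = 8.303963
Θ = -3.403558

σ√T = 0.5084·√1.8771 = 0.696545
d₁ = (ln(S/K) + (r+σ²/2)T) / (σ√T) = (ln(91.22/64.05) + (0.0368+0.5084²/2)·1.8771) / 0.696545 = (0.353610 + 0.311665) / 0.696545 = 0.955107
d₂ = d₁ − σ√T = 0.955107 − 0.696545 = 0.258562
e^{−rT} = e^{−0.0368·1.8771} = 0.933255
N(−d₁) = 0.169762,  N(−d₂) = 0.397987
Put price V = K·e^{−rT}·N(−d₂) − S·N(−d₁) = 23.789638 − 15.485676 = 8.303963
φ(d₁) = (1/√(2π))·e^{−d₁²/2} = 0.252826
Θ = −S·φ(d₁)·σ/(2√T) + r·K·e^{−rT}·N(−d₂) = −4.279017 + 0.875459 = -3.403558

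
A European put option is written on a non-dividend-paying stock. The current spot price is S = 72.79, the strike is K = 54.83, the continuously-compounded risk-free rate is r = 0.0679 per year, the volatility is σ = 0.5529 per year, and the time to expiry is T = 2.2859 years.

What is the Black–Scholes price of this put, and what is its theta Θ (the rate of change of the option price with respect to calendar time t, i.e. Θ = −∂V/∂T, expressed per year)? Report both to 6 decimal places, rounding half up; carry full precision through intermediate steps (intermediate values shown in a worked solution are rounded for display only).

price = 8.891250
Θ = -1.946682

σ√T = 0.5529·√2.2859 = 0.835940
d₁ = (ln(S/K) + (r+σ²/2)T) / (σ√T) = (ln(72.79/54.83) + (0.0679+0.5529²/2)·2.2859) / 0.835940 = (0.283341 + 0.504611) / 0.835940 = 0.942593
d₂ = d₁ − σ√T = 0.942593 − 0.835940 = 0.106653
e^{−rT} = e^{−0.0679·2.2859} = 0.856233
N(−d₁) = 0.172944,  N(−d₂) = 0.457532
Put price V = K·e^{−rT}·N(−d₂) − S·N(−d₁) = 21.479877 − 12.588627 = 8.891250
φ(d₁) = (1/√(2π))·e^{−d₁²/2} = 0.255846
Θ = −S·φ(d₁)·σ/(2√T) + r·K·e^{−rT}·N(−d₂) = −3.405166 + 1.458484 = -1.946682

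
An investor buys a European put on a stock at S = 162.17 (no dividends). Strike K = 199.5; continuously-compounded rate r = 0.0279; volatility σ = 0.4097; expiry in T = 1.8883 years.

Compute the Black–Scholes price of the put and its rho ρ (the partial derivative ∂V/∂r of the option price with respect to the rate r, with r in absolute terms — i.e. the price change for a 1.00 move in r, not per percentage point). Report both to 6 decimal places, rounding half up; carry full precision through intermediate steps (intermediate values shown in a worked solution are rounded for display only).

price = 53.912399
ρ = -254.048930

σ√T = 0.4097·√1.8883 = 0.562991
d₁ = (ln(S/K) + (r+σ²/2)T) / (σ√T) = (ln(162.17/199.5) + (0.0279+0.4097²/2)·1.8883) / 0.562991 = (-0.207169 + 0.211163) / 0.562991 = 0.007094
d₂ = d₁ − σ√T = 0.007094 − 0.562991 = -0.555897
e^{−rT} = e^{−0.0279·1.8883} = 0.948680
N(−d₁) = 0.497170,  N(−d₂) = 0.710859
Put price V = K·e^{−rT}·N(−d₂) − S·N(−d₁) = 134.538437 − 80.626038 = 53.912399
ρ = −K·T·e^{−rT}·N(−d₂) = -254.048930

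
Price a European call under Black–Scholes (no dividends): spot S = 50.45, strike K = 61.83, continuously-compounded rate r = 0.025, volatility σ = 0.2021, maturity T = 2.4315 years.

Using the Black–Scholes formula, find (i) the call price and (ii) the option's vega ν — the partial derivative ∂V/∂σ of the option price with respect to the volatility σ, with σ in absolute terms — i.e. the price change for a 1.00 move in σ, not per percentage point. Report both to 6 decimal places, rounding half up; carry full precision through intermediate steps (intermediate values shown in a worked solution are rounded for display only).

price = 3.611644
ν = 30.047818

σ√T = 0.2021·√2.4315 = 0.315140
d₁ = (ln(S/K) + (r+σ²/2)T) / (σ√T) = (ln(50.45/61.83) + (0.025+0.2021²/2)·2.4315) / 0.315140 = (-0.203406 + 0.110444) / 0.315140 = -0.294986
d₂ = d₁ − σ√T = -0.294986 − 0.315140 = -0.610126
e^{−rT} = e^{−0.025·2.4315} = 0.941023
N(d₁) = 0.384002,  N(d₂) = 0.270889
Call price V = S·N(d₁) − K·e^{−rT}·N(d₂) = 19.372917 − 15.761273 = 3.611644
φ(d₁) = (1/√(2π))·e^{−d₁²/2} = 0.381957
ν = S·φ(d₁)·√T = 30.047818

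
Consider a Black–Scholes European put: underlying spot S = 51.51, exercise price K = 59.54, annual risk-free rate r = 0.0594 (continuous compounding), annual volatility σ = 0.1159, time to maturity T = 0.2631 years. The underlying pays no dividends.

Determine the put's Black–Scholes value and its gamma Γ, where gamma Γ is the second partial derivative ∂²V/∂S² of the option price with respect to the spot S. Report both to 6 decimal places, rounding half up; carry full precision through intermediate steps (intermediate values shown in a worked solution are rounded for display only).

price = 7.123911
Γ = 0.013074

σ√T = 0.1159·√0.2631 = 0.059449
d₁ = (ln(S/K) + (r+σ²/2)T) / (σ√T) = (ln(51.51/59.54) + (0.0594+0.1159²/2)·0.2631) / 0.059449 = (-0.144872 + 0.017395) / 0.059449 = -2.144315
d₂ = d₁ − σ√T = -2.144315 − 0.059449 = -2.203764
e^{−rT} = e^{−0.0594·0.2631} = 0.984493
N(−d₁) = 0.983996,  N(−d₂) = 0.986230
Put price V = K·e^{−rT}·N(−d₂) − S·N(−d₁) = 57.809553 − 50.685642 = 7.123911
φ(d₁) = (1/√(2π))·e^{−d₁²/2} = 0.040036
Γ = φ(d₁) / (S·σ·√T) = 0.013074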